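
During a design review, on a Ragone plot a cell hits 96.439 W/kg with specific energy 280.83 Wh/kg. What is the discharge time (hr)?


t = E / P = 280.83 / 96.439 = 2.912 hr

2.912 hr


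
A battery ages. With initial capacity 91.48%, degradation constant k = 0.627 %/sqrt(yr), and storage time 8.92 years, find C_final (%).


Step 1: sqrt(8.92 yr) = 2.9866
Step 2: drop = 0.627 * 2.9866 = 1.8726
Step 3: C_final = 91.48 - 1.8726 = 89.61%

89.61%


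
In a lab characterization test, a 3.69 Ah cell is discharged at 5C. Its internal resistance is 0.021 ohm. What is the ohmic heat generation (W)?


Step 1: I = C_rate * capacity = 5 * 3.69 = 18.45 A
Step 2: Q = I^2 * R = 18.45^2 * 0.021 = 340.4 * 0.021 = 7.148 W

7.148 W


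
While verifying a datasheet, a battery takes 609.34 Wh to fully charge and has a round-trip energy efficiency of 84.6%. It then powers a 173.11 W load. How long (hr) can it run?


Step 1: E_discharge = eta/100 * E_charge = 84.6/100 * 609.34 = 515.5 Wh
Step 2: t = E_discharge / P = 515.5 / 173.11 = 2.978 hr

2.978 hr


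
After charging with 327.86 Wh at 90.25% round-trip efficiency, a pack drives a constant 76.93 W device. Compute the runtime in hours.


Step 1: E_discharge = eta/100 * E_charge = 90.25/100 * 327.86 = 295.89 Wh
Step 2: t = E_discharge / P = 295.89 / 76.93 = 3.846 hr

3.846 hr


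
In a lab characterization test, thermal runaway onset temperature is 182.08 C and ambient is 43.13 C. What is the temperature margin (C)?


margin = T_onset - T_ambient = 182.08 - 43.13 = 138.95 C

138.95 C


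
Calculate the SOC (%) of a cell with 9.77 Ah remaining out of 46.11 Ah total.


SOC% = 9.77 / 46.11 * 100 = 21.19%

21.19%


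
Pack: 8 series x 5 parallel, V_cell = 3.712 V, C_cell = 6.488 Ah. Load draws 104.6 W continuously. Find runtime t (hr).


Step 1: E_pack = Ns * V_cell * Np * C_cell = 8 * 3.712 * 5 * 6.488 = 963.34 Wh
Step 2: t = E_pack / P = 963.34 / 104.6 = 9.210 hr

9.210 hr


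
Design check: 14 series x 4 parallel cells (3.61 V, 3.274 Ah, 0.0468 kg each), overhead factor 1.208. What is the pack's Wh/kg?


Step 1: V_pack = 14 * 3.61 = 50.54 V
Step 2: C_pack = 4 * 3.274 = 13.096 Ah
Step 3: E_pack = V_pack * C_pack = 50.54 * 13.096 = 661.87 Wh
Step 4: m_pack = 14 * 4 * 0.0468 * 1.208 = 3.1659 kg
Step 5: ED = E_pack / m_pack = 661.87 / 3.1659 = 209.1 Wh/kg

209.1 Wh/kg


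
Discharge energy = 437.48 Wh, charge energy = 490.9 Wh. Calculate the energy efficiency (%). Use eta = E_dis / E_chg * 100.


Round-trip efficiency = 437.48/490.9 * 100% = 89.12%

89.12%


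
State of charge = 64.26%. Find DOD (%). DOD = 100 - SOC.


DOD = 100 - SOC = 100 - 64.26 = 35.74%

35.74%


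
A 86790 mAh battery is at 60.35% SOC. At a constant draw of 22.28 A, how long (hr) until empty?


Convert: C_total = 86790 mAh = 86.79 Ah
Step 1: remaining = SOC/100 * C_total = 60.35/100 * 86.79 = 52.378 Ah
Step 2: t = remaining / I = 52.378 / 22.28 = 2.351 hr

2.351 hr


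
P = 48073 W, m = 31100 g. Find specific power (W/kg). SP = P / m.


Convert: m = 31100 g = 31.1 kg
Specific power = 48073 W / 31.1 kg = 1546 W/kg

1546 W/kg


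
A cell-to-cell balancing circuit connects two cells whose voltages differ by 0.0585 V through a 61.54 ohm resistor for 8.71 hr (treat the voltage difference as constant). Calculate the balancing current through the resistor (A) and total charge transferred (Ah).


I_bal = dV / R = 0.0585 / 61.54 = 9.5060e-04 A
Q = I_bal * t = 9.5060e-04 * 8.71 = 0.008280 Ah

I=9.5060e-04 A, Q=0.008280 Ah


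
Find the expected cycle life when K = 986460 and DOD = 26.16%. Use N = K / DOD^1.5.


Step 1: DOD^1.5 = 26.16^1.5 = 133.8
Step 2: N = 986460 / 133.8 = 7373 cycles

7373 cycles


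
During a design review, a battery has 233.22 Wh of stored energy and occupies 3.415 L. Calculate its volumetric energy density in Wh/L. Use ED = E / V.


ED = E / V = 233.22 / 3.415 = 68.29 Wh/L

68.29 Wh/L


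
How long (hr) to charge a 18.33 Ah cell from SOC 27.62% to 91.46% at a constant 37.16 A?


Step 1: dSOC = 91.46% - 27.62% = 63.84%
Step 2: delta_Ah = 18.33 * 63.84 / 100 = 11.702 Ah
Step 3: t = 11.702 / 37.16 = 0.3149 hr

0.3149 hr


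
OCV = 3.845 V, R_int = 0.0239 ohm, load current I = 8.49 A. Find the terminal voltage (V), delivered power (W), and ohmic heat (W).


Step 1: V_terminal = OCV - I*R = 3.845 - 8.49 * 0.0239 = 3.6421 V
Step 2: P_out = V_terminal * I = 3.6421 * 8.49 = 30.92 W
Step 3: Q = I^2 * R = 8.49^2 * 0.0239 = 1.723 W

V=3.6421 V, P=30.92 W, Q=1.723 W


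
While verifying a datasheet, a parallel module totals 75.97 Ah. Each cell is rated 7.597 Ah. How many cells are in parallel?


n = C_total / C_cell = 75.97 / 7.597 = 10

10


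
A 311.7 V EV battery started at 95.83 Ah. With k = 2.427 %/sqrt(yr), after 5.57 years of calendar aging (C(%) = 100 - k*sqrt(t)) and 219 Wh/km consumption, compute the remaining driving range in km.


Step 1: capacity retention = 100 - 2.427 * sqrt(5.57) = 100 - 2.427 * 2.3601 = 94.272%
Step 2: C_now = 95.83 * 94.272/100 = 90.341 Ah
Step 3: E_pack = V * C_now = 311.7 * 90.341 = 28159 Wh
Step 4: range = E_pack / consumption = 28159 / 219 = 128.6 km

128.6 km


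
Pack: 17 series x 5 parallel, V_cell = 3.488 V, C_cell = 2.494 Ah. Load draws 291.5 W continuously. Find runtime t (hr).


Step 1: E_pack = Ns * V_cell * Np * C_cell = 17 * 3.488 * 5 * 2.494 = 739.42 Wh
Step 2: t = E_pack / P = 739.42 / 291.5 = 2.537 hr

2.537 hr


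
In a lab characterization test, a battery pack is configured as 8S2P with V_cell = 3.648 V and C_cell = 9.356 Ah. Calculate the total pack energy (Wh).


V_pack = 8 * 3.648 = 29.184 V
C_pack = 2 * 9.356 = 18.712 Ah
E = V_pack * C_pack = 29.184 * 18.712 = 546.1 Wh

546.1 Wh


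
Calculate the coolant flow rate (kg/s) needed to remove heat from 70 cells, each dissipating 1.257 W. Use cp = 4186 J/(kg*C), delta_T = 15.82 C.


Q_total = 70 * 1.257 = 87.99 W
m_dot = Q_total / (cp * dT) = 87.99 / (4186 * 15.82) = 0.001329 kg/s

0.001329 kg/s


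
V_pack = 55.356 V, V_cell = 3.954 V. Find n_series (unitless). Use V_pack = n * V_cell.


n = V_pack / V_cell = 55.356 / 3.954 = 14

14


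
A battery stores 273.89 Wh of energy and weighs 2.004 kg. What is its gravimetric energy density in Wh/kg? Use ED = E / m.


ED = E / m = 273.89 / 2.004 = 136.7 Wh/kg

136.7 Wh/kg


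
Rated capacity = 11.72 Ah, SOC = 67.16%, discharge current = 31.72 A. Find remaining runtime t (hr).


Step 1: remaining = SOC/100 * C_total = 67.16/100 * 11.72 = 7.8712 Ah
Step 2: t = remaining / I = 7.8712 / 31.72 = 0.2481 hr

0.2481 hr


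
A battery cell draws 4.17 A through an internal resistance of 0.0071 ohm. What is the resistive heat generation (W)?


Q = I^2 * R = 4.17^2 * 0.0071 = 0.1235 W

0.1235 W


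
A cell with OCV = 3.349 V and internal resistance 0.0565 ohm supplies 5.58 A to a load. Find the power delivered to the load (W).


Step 1: V_terminal = OCV - I*R = 3.349 - 5.58 * 0.0565 = 3.0337 V
Step 2: P_out = V_terminal * I = 3.0337 * 5.58 = 16.93 W

16.93 W


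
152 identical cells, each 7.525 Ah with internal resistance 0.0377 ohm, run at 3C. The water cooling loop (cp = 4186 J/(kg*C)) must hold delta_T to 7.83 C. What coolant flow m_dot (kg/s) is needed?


Step 1: I = 3 * 7.525 = 22.575 A
Step 2: Q_cell = I^2 * R = 22.575^2 * 0.0377 = 19.213 W
Step 3: Q_total = 152 * 19.213 = 2920.4 W
Step 4: m_dot = Q_total / (cp * dT) = 2920.4 / (4186 * 7.83) = 0.08910 kg/s

0.08910 kg/s


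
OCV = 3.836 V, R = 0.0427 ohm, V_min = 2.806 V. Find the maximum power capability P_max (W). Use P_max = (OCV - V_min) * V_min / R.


dV = OCV - V_min = 1.03 V (so I_max = dV / R)
P_max = dV * V_min / R = 1.03 * 2.806 / 0.0427 = 67.69 W

67.69 W


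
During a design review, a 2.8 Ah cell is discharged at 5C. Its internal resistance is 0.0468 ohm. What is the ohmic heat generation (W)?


Step 1: I = C_rate * capacity = 5 * 2.8 = 14 A
Step 2: Q = I^2 * R = 14^2 * 0.0468 = 196 * 0.0468 = 9.173 W

9.173 W


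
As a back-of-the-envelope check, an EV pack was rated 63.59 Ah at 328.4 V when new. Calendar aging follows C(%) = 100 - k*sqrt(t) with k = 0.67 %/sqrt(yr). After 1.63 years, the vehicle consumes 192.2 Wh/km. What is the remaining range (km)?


Step 1: capacity retention = 100 - 0.67 * sqrt(1.63) = 100 - 0.67 * 1.2767 = 99.145%
Step 2: C_now = 63.59 * 99.145/100 = 63.046 Ah
Step 3: E_pack = V * C_now = 328.4 * 63.046 = 20704 Wh
Step 4: range = E_pack / consumption = 20704 / 192.2 = 107.7 km

107.7 km


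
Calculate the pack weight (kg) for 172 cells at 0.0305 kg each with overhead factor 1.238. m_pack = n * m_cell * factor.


m_pack = n * m_cell * overhead = 172 * 0.0305 * 1.238 = 6.495 kg

6.495 kg


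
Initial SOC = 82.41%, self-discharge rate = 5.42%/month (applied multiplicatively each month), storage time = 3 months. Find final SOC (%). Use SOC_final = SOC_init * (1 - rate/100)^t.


decay = (1 - 5.42/100)^3 = 0.84605
SOC_final = 82.41 * 0.84605 = 69.72%

69.72%


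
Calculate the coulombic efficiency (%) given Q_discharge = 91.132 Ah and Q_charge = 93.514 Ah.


eta_c = Q_dis / Q_chg * 100 = 91.132 / 93.514 * 100 = 97.45%

97.45%


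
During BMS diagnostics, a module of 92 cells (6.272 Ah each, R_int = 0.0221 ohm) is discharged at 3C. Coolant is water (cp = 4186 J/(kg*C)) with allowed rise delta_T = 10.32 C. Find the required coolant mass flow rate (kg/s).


Step 1: I = 3 * 6.272 = 18.816 A
Step 2: Q_cell = I^2 * R = 18.816^2 * 0.0221 = 7.8243 W
Step 3: Q_total = 92 * 7.8243 = 719.84 W
Step 4: m_dot = Q_total / (cp * dT) = 719.84 / (4186 * 10.32) = 0.01666 kg/s

0.01666 kg/s


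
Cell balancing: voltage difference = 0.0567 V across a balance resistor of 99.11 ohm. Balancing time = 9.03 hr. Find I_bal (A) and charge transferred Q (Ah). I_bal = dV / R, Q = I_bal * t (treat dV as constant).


First, Ohm's law: I_bal = 0.0567 V / 99.11 ohm = 5.7209e-04 A
Then Q = I * t = 5.7209e-04 A * 9.03 hr = 0.005166 Ah

I=5.7209e-04 A, Q=0.005166 Ah


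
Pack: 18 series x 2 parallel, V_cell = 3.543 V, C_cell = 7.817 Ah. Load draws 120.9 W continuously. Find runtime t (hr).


Step 1: E_pack = Ns * V_cell * Np * C_cell = 18 * 3.543 * 2 * 7.817 = 997.04 Wh
Step 2: t = E_pack / P = 997.04 / 120.9 = 8.247 hr

8.247 hr


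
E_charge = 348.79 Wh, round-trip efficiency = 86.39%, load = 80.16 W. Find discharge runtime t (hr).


Step 1: E_discharge = eta/100 * E_charge = 86.39/100 * 348.79 = 301.32 Wh
Step 2: t = E_discharge / P = 301.32 / 80.16 = 3.759 hr

3.759 hr


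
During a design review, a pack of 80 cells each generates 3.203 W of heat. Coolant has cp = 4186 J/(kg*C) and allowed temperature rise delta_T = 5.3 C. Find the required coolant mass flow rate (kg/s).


Step 1: Total heat Q = 80 * 3.203 W = 256.24 W
Step 2: denom = cp * dT = 4186 * 5.3 = 22186
Step 3: m_dot = 256.24 / 22186 = 0.01155 kg/s

0.01155 kg/s


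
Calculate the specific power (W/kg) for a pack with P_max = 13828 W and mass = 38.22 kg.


Specific power = 13828 W / 38.22 kg = 361.8 W/kg

361.8 W/kg


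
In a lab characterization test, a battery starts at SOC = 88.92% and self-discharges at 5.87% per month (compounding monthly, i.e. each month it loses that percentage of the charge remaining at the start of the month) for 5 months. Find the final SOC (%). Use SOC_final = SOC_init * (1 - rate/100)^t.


Monthly retention factor = 1 - 5.87/100 = 0.9413
Over 5 months: factor^5 = 0.73899
SOC_final = 88.92 * 0.73899 = 65.71%

65.71%


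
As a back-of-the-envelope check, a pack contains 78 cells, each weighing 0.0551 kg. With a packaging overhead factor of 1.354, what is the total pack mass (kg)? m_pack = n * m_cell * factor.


Cell mass sum = 78 * 0.0551 = 4.2978 kg
With overhead 1.354: m_pack = 4.2978 * 1.354 = 5.819 kg

5.819 kg


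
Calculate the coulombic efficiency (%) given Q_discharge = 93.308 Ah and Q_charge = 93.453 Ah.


eta_c = Q_dis / Q_chg * 100 = 93.308 / 93.453 * 100 = 99.84%

99.84%


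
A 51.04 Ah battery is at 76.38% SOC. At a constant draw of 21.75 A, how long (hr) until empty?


Step 1: remaining = SOC/100 * C_total = 76.38/100 * 51.04 = 38.984 Ah
Step 2: t = remaining / I = 38.984 / 21.75 = 1.792 hr

1.792 hr


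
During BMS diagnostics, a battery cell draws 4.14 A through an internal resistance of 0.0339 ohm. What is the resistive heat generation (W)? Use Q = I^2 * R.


Q = I^2 * R = 4.14^2 * 0.0339 = 0.5810 W

0.5810 W


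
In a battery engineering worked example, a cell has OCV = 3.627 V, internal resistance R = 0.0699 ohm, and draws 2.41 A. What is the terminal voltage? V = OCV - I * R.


IR drop = 2.41 * 0.0699 = 0.16846 V
V = 3.627 - 0.16846 = 3.459 V

3.459 V


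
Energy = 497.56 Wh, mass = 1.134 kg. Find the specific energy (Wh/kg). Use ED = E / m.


ED = E / m = 497.56 / 1.134 = 438.8 Wh/kg

438.8 Wh/kg


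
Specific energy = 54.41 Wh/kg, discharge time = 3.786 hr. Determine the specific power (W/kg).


P_specific = E / t = 54.41 / 3.786 = 14.37 W/kg

14.37 W/kg


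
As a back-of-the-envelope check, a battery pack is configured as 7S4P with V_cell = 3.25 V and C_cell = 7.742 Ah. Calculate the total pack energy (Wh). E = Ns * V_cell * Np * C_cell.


E = Ns * Vcell * Np * Ccell = 7 * 3.25 * 4 * 7.742 = 704.5 Wh

704.5 Wh


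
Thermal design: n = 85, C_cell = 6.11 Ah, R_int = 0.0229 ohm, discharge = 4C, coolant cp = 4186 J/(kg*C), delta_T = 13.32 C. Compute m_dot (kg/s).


Step 1: I = 4 * 6.11 = 24.44 A
Step 2: Q_cell = I^2 * R = 24.44^2 * 0.0229 = 13.678 W
Step 3: Q_total = 85 * 13.678 = 1162.6 W
Step 4: m_dot = Q_total / (cp * dT) = 1162.6 / (4186 * 13.32) = 0.02085 kg/s

0.02085 kg/s


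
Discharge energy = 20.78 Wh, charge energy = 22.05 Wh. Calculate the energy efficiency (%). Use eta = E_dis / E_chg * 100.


Round-trip efficiency = 20.78/22.05 * 100% = 94.24%

94.24%


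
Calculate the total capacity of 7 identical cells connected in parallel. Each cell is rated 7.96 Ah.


C_total = 7 * 7.96 = 55.72 Ah

55.72 Ah


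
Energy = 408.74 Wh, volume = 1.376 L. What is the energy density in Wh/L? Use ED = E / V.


Volumetric ED = 408.74 Wh / 1.376 L = 297.0 Wh/L

297.0 Wh/L


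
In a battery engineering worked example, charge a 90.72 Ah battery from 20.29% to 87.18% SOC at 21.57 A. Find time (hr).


Step 1: dSOC = 87.18% - 20.29% = 66.89%
Step 2: delta_Ah = 90.72 * 66.89 / 100 = 60.683 Ah
Step 3: t = 60.683 / 21.57 = 2.813 hr

2.813 hr


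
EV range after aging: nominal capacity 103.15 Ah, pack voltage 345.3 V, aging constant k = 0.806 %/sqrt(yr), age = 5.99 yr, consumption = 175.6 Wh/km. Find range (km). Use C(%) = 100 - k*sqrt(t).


Step 1: capacity retention = 100 - 0.806 * sqrt(5.99) = 100 - 0.806 * 2.4474 = 98.027%
Step 2: C_now = 103.15 * 98.027/100 = 101.11 Ah
Step 3: E_pack = V * C_now = 345.3 * 101.11 = 34913 Wh
Step 4: range = E_pack / consumption = 34913 / 175.6 = 198.8 km

198.8 km


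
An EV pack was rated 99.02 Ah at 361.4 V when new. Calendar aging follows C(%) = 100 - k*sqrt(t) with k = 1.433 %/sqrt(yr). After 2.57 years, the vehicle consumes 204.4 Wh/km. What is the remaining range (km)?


Step 1: capacity retention = 100 - 1.433 * sqrt(2.57) = 100 - 1.433 * 1.6031 = 97.703%
Step 2: C_now = 99.02 * 97.703/100 = 96.746 Ah
Step 3: E_pack = V * C_now = 361.4 * 96.746 = 34964 Wh
Step 4: range = E_pack / consumption = 34964 / 204.4 = 171.1 km

171.1 km


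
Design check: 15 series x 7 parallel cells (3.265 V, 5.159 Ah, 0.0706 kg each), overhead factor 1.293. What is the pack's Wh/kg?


Step 1: V_pack = 15 * 3.265 = 48.975 V
Step 2: C_pack = 7 * 5.159 = 36.113 Ah
Step 3: E_pack = V_pack * C_pack = 48.975 * 36.113 = 1768.6 Wh
Step 4: m_pack = 15 * 7 * 0.0706 * 1.293 = 9.585 kg
Step 5: ED = E_pack / m_pack = 1768.6 / 9.585 = 184.5 Wh/kg

184.5 Wh/kg


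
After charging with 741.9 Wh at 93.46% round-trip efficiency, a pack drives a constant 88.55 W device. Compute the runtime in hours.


Step 1: E_discharge = eta/100 * E_charge = 93.46/100 * 741.9 = 693.38 Wh
Step 2: t = E_discharge / P = 693.38 / 88.55 = 7.830 hr

7.830 hr


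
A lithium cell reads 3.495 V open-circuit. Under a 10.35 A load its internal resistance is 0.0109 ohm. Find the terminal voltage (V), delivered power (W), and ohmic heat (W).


Step 1: V_terminal = OCV - I*R = 3.495 - 10.35 * 0.0109 = 3.3822 V
Step 2: P_out = V_terminal * I = 3.3822 * 10.35 = 35.01 W
Step 3: Q = I^2 * R = 10.35^2 * 0.0109 = 1.168 W

V=3.3822 V, P=35.01 W, Q=1.168 W


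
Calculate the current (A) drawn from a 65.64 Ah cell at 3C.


I = C_rate * capacity = 3 * 65.64 = 196.92 A

196.92 A


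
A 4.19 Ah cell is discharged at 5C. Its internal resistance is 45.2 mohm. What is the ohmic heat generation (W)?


Convert: R = 45.2 mohm = 0.0452 ohm
Step 1: I = C_rate * capacity = 5 * 4.19 = 20.95 A
Step 2: Q = I^2 * R = 20.95^2 * 0.0452 = 438.9 * 0.0452 = 19.84 W

19.84 W


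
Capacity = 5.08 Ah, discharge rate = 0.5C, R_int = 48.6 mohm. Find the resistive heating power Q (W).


Convert: R = 48.6 mohm = 0.0486 ohm
Step 1: I = C_rate * capacity = 0.5 * 5.08 = 2.54 A
Step 2: Q = I^2 * R = 2.54^2 * 0.0486 = 6.4516 * 0.0486 = 0.3135 W

0.3135 W


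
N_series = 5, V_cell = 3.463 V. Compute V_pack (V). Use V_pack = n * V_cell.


V_pack = n * V_cell = 5 * 3.463 = 17.315 V

17.315 V


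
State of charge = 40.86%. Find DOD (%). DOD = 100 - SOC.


Complement of SOC: DOD = 100% - 40.86% = 59.14%

59.14%


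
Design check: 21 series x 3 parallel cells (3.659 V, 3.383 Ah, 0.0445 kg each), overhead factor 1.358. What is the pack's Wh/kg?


Step 1: V_pack = 21 * 3.659 = 76.839 V
Step 2: C_pack = 3 * 3.383 = 10.149 Ah
Step 3: E_pack = V_pack * C_pack = 76.839 * 10.149 = 779.84 Wh
Step 4: m_pack = 21 * 3 * 0.0445 * 1.358 = 3.8072 kg
Step 5: ED = E_pack / m_pack = 779.84 / 3.8072 = 204.8 Wh/kg

204.8 Wh/kg


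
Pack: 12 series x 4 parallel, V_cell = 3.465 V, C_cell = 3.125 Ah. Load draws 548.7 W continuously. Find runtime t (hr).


Step 1: E_pack = Ns * V_cell * Np * C_cell = 12 * 3.465 * 4 * 3.125 = 519.75 Wh
Step 2: t = E_pack / P = 519.75 / 548.7 = 0.9472 hr

0.9472 hr


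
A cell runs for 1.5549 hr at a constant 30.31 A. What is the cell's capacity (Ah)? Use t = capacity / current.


C = I * t = 30.31 * 1.5549 = 47.13 Ah

47.13 Ah


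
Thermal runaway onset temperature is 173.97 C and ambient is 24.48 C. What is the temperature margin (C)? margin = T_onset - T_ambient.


margin = T_onset - T_ambient = 173.97 - 24.48 = 149.49 C

149.49 C


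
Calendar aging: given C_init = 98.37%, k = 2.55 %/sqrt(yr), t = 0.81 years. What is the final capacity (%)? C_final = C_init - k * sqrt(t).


sqrt(t) = sqrt(0.81) = 0.9
C_final = 98.37 - 2.55 * 0.9 = 96.08%

96.08%


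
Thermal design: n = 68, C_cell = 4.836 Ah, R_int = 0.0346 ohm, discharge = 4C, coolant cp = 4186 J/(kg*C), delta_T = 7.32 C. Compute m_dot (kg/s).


Step 1: I = 4 * 4.836 = 19.344 A
Step 2: Q_cell = I^2 * R = 19.344^2 * 0.0346 = 12.947 W
Step 3: Q_total = 68 * 12.947 = 880.4 W
Step 4: m_dot = Q_total / (cp * dT) = 880.4 / (4186 * 7.32) = 0.02873 kg/s

0.02873 kg/s


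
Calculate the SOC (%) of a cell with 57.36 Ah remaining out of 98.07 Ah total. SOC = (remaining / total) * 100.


SOC = (remaining / total) * 100 = (57.36 / 98.07) * 100 = 58.49%

58.49%


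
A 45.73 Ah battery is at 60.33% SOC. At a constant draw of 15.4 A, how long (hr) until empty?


Step 1: remaining = SOC/100 * C_total = 60.33/100 * 45.73 = 27.589 Ah
Step 2: t = remaining / I = 27.589 / 15.4 = 1.791 hr

1.791 hr


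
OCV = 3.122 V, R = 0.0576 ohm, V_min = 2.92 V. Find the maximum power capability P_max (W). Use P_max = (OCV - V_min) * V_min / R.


P_max = (OCV - V_min) * V_min / R = (3.122 - 2.92) * 2.92 / 0.0576 = 0.202 * 2.92 / 0.0576 = 10.24 W

10.24 W


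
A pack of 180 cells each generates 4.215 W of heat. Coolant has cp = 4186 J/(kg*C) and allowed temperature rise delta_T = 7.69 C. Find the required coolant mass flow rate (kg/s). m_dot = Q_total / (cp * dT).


Q_total = 180 * 4.215 = 758.7 W
m_dot = Q_total / (cp * dT) = 758.7 / (4186 * 7.69) = 0.02357 kg/s

0.02357 kg/s


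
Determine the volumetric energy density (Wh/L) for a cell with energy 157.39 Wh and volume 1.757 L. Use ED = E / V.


ED = E / V = 157.39 / 1.757 = 89.58 Wh/L

89.58 Wh/L


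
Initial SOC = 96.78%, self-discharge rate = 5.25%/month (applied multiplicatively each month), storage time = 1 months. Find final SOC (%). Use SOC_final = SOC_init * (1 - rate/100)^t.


Monthly retention factor = 1 - 5.25/100 = 0.9475
Over 1 months: factor^1 = 0.9475
SOC_final = 96.78 * 0.9475 = 91.70%

91.70%


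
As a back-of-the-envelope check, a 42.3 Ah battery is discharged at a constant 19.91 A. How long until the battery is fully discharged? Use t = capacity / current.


t = capacity / current = 42.3 / 19.91 = 2.125 hr

2.125 hr


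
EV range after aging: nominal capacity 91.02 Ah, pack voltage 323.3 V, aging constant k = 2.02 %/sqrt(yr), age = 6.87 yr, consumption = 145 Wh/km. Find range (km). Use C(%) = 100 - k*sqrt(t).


Step 1: capacity retention = 100 - 2.02 * sqrt(6.87) = 100 - 2.02 * 2.6211 = 94.705%
Step 2: C_now = 91.02 * 94.705/100 = 86.2 Ah
Step 3: E_pack = V * C_now = 323.3 * 86.2 = 27868 Wh
Step 4: range = E_pack / consumption = 27868 / 145 = 192.2 km

192.2 km


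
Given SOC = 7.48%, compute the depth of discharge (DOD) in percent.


DOD = 100 - SOC = 100 - 7.48 = 92.52%

92.52%


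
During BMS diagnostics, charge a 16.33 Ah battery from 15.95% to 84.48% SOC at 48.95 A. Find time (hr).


delta_Ah = 16.33 * (84.48 - 15.95) / 100 = 11.191 Ah
t = delta_Ah / I = 11.191 / 48.95 = 0.2286 hr

0.2286 hr


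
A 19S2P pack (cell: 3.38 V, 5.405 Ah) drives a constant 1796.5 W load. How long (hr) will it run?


Step 1: E_pack = Ns * V_cell * Np * C_cell = 19 * 3.38 * 2 * 5.405 = 694.22 Wh
Step 2: t = E_pack / P = 694.22 / 1796.5 = 0.3864 hr

0.3864 hr


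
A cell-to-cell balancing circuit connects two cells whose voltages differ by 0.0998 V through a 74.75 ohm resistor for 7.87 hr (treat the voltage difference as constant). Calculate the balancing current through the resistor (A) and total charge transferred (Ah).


First, Ohm's law: I_bal = 0.0998 V / 74.75 ohm = 0.0013351 A
Then Q = I * t = 0.0013351 A * 7.87 hr = 0.01051 Ah

I=0.0013351 A, Q=0.01051 Ah


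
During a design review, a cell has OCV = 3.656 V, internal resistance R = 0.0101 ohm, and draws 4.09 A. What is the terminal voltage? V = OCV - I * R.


V = OCV - I*R = 3.656 - 4.09 * 0.0101 = 3.615 V

3.615 V


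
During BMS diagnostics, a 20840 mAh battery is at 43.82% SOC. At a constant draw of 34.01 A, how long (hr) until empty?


Convert: C_total = 20840 mAh = 20.84 Ah
Step 1: remaining = SOC/100 * C_total = 43.82/100 * 20.84 = 9.1321 Ah
Step 2: t = remaining / I = 9.1321 / 34.01 = 0.2685 hr

0.2685 hr


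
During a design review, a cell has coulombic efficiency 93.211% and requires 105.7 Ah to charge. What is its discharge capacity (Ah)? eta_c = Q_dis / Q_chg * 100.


Q_dis = eta/100 * Q_chg = 93.211/100 * 105.7 = 98.52 Ah

98.52 Ah


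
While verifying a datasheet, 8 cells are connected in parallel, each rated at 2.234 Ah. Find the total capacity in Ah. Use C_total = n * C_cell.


C_total = 8 * 2.234 = 17.872 Ah

17.872 Ah


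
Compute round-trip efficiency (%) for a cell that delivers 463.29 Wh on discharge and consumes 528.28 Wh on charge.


eta_e = E_dis / E_chg * 100 = 463.29 / 528.28 * 100 = 87.70%

87.70%


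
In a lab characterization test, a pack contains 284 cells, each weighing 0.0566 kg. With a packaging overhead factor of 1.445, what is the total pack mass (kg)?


Cell mass sum = 284 * 0.0566 = 16.074 kg
With overhead 1.445: m_pack = 16.074 * 1.445 = 23.23 kg

23.23 kg


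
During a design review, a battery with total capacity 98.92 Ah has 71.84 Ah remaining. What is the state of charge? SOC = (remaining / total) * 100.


SOC% = 71.84 / 98.92 * 100 = 72.62%

72.62%


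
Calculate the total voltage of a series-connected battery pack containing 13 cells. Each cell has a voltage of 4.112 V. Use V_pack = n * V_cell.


With 13 cells in series at 4.112 V each, V_pack = 53.456 V

53.456 V


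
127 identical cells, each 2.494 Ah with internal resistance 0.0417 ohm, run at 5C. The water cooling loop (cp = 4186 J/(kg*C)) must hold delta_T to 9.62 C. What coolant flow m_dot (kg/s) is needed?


Step 1: I = 5 * 2.494 = 12.47 A
Step 2: Q_cell = I^2 * R = 12.47^2 * 0.0417 = 6.4844 W
Step 3: Q_total = 127 * 6.4844 = 823.52 W
Step 4: m_dot = Q_total / (cp * dT) = 823.52 / (4186 * 9.62) = 0.02045 kg/s

0.02045 kg/s


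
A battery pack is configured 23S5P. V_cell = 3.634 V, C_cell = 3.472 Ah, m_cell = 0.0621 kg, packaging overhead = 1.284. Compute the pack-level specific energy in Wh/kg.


Step 1: V_pack = 23 * 3.634 = 83.582 V
Step 2: C_pack = 5 * 3.472 = 17.36 Ah
Step 3: E_pack = V_pack * C_pack = 83.582 * 17.36 = 1451 Wh
Step 4: m_pack = 23 * 5 * 0.0621 * 1.284 = 9.1697 kg
Step 5: ED = E_pack / m_pack = 1451 / 9.1697 = 158.2 Wh/kg

158.2 Wh/kg


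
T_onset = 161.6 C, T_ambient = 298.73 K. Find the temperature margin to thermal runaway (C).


Convert: T_ambient = 298.73 K = 25.58 C
margin = 161.6 - 25.58 = 136.02 C

136.02 C


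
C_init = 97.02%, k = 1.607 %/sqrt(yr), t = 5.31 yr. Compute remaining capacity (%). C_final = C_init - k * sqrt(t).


Step 1: sqrt(5.31 yr) = 2.3043
Step 2: drop = 1.607 * 2.3043 = 3.703
Step 3: C_final = 97.02 - 3.703 = 93.32%

93.32%


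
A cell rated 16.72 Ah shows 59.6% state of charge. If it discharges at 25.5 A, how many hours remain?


Step 1: remaining = SOC/100 * C_total = 59.6/100 * 16.72 = 9.9651 Ah
Step 2: t = remaining / I = 9.9651 / 25.5 = 0.3908 hr

0.3908 hr


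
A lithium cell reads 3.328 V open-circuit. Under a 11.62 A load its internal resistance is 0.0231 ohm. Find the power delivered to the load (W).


Step 1: V_terminal = OCV - I*R = 3.328 - 11.62 * 0.0231 = 3.0596 V
Step 2: P_out = V_terminal * I = 3.0596 * 11.62 = 35.55 W

35.55 W


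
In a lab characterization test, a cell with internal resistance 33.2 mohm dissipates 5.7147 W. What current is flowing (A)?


Convert: R = 33.2 mohm = 0.0332 ohm
I = sqrt(Q / R) = sqrt(5.7147 / 0.0332) = sqrt(172.13) = 13.12 A

13.12 A


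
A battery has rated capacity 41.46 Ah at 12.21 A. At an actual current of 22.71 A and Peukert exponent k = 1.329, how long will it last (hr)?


Step 1: t_rated = C / I_rated = 41.46 / 12.21 = 3.3956 hr
Step 2: ratio = 12.21 / 22.71 = 0.53765
Step 3: ratio^k = 0.53765^1.329 = 0.43836
Step 4: t = t_rated * ratio^k = 3.3956 * 0.43836 = 1.488 hr

1.488 hr


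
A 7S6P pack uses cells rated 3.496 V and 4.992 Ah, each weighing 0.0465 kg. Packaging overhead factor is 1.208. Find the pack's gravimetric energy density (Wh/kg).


Step 1: V_pack = 7 * 3.496 = 24.472 V
Step 2: C_pack = 6 * 4.992 = 29.952 Ah
Step 3: E_pack = V_pack * C_pack = 24.472 * 29.952 = 732.99 Wh
Step 4: m_pack = 7 * 6 * 0.0465 * 1.208 = 2.3592 kg
Step 5: ED = E_pack / m_pack = 732.99 / 2.3592 = 310.7 Wh/kg

310.7 Wh/kg


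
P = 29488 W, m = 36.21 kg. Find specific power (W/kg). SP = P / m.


Specific power = 29488 W / 36.21 kg = 814.4 W/kg

814.4 W/kg


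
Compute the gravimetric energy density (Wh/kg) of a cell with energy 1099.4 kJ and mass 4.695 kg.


Convert: E = 1099.4 kJ = 305.39 Wh
ED = E / m = 305.39 / 4.695 = 65.05 Wh/kg

65.05 Wh/kg


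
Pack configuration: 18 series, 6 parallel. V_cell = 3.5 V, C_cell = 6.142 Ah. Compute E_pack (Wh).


E = Ns * Vcell * Np * Ccell = 18 * 3.5 * 6 * 6.142 = 2322 Wh

2322 Wh


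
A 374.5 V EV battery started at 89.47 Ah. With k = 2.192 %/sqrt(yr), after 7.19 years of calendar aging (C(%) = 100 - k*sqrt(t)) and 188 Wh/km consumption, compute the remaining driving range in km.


Step 1: capacity retention = 100 - 2.192 * sqrt(7.19) = 100 - 2.192 * 2.6814 = 94.122%
Step 2: C_now = 89.47 * 94.122/100 = 84.211 Ah
Step 3: E_pack = V * C_now = 374.5 * 84.211 = 31537 Wh
Step 4: range = E_pack / consumption = 31537 / 188 = 167.8 km

167.8 km


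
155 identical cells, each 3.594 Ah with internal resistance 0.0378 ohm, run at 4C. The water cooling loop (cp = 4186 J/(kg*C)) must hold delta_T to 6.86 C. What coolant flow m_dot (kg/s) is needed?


Step 1: I = 4 * 3.594 = 14.376 A
Step 2: Q_cell = I^2 * R = 14.376^2 * 0.0378 = 7.8121 W
Step 3: Q_total = 155 * 7.8121 = 1210.9 W
Step 4: m_dot = Q_total / (cp * dT) = 1210.9 / (4186 * 6.86) = 0.04217 kg/s

0.04217 kg/s


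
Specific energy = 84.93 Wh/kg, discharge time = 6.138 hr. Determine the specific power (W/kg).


Specific power = 84.93 Wh/kg / 6.138 hr = 13.84 W/kg

13.84 W/kg


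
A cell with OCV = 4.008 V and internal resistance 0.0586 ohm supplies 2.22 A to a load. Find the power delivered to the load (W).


Step 1: V_terminal = OCV - I*R = 4.008 - 2.22 * 0.0586 = 3.8779 V
Step 2: P_out = V_terminal * I = 3.8779 * 2.22 = 8.609 W

8.609 W


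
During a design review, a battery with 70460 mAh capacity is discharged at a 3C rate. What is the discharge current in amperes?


Convert: capacity = 70460 mAh = 70.46 Ah
At 3C: I = 3 * 70.46 Ah = 211.38 A

211.38 A


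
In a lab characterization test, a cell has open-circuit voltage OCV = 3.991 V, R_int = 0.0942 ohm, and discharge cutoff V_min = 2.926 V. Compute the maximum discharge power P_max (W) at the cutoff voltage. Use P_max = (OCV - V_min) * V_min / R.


dV = OCV - V_min = 1.065 V (so I_max = dV / R)
P_max = dV * V_min / R = 1.065 * 2.926 / 0.0942 = 33.08 W

33.08 W


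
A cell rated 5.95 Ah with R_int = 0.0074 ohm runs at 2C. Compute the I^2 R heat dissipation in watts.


Step 1: I = C_rate * capacity = 2 * 5.95 = 11.9 A
Step 2: Q = I^2 * R = 11.9^2 * 0.0074 = 141.61 * 0.0074 = 1.048 W

1.048 W


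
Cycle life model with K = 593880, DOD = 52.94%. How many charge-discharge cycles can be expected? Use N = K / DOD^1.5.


Step 1: DOD^1.5 = 52.94^1.5 = 385.19
Step 2: N = 593880 / 385.19 = 1542 cycles

1542 cycles


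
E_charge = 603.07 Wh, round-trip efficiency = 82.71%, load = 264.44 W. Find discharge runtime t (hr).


Step 1: E_discharge = eta/100 * E_charge = 82.71/100 * 603.07 = 498.8 Wh
Step 2: t = E_discharge / P = 498.8 / 264.44 = 1.886 hr

1.886 hr


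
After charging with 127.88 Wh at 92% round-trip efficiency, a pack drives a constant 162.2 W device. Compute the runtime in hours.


Step 1: E_discharge = eta/100 * E_charge = 92/100 * 127.88 = 117.65 Wh
Step 2: t = E_discharge / P = 117.65 / 162.2 = 0.7253 hr

0.7253 hr


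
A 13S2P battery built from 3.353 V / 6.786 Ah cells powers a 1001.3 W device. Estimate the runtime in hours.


Step 1: E_pack = Ns * V_cell * Np * C_cell = 13 * 3.353 * 2 * 6.786 = 591.59 Wh
Step 2: t = E_pack / P = 591.59 / 1001.3 = 0.5908 hr

0.5908 hr


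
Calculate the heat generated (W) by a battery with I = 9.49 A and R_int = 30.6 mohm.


Convert: R = 30.6 mohm = 0.0306 ohm
Q = I^2 * R = 9.49^2 * 0.0306 = 2.756 W

2.756 W


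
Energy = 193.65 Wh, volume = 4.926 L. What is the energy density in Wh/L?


ED = E / V = 193.65 / 4.926 = 39.31 Wh/L

39.31 Wh/L


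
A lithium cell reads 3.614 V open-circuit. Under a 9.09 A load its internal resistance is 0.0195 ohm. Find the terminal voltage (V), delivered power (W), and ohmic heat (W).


Step 1: V_terminal = OCV - I*R = 3.614 - 9.09 * 0.0195 = 3.4367 V
Step 2: P_out = V_terminal * I = 3.4367 * 9.09 = 31.24 W
Step 3: Q = I^2 * R = 9.09^2 * 0.0195 = 1.611 W

V=3.4367 V, P=31.24 W, Q=1.611 W


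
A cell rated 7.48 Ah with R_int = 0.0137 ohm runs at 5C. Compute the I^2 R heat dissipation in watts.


Step 1: I = C_rate * capacity = 5 * 7.48 = 37.4 A
Step 2: Q = I^2 * R = 37.4^2 * 0.0137 = 1398.8 * 0.0137 = 19.16 W

19.16 W


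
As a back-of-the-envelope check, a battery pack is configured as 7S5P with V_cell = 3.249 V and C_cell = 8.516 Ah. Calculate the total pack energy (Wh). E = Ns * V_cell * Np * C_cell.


E = Ns * Vcell * Np * Ccell = 7 * 3.249 * 5 * 8.516 = 968.4 Wh

968.4 Wh


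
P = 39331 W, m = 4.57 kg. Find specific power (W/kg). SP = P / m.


SP = P / m = 39331 / 4.57 = 8606 W/kg

8606 W/kg


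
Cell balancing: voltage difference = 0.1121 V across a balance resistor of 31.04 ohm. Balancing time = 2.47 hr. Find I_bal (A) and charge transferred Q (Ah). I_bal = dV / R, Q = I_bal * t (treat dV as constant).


I_bal = dV / R = 0.1121 / 31.04 = 0.0036115 A
Q = I_bal * t = 0.0036115 * 2.47 = 0.008920 Ah

I=0.0036115 A, Q=0.008920 Ah


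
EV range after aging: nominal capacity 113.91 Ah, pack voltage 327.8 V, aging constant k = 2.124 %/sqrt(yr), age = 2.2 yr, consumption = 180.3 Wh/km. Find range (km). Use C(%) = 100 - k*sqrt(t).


Step 1: capacity retention = 100 - 2.124 * sqrt(2.2) = 100 - 2.124 * 1.4832 = 96.85%
Step 2: C_now = 113.91 * 96.85/100 = 110.32 Ah
Step 3: E_pack = V * C_now = 327.8 * 110.32 = 36163 Wh
Step 4: range = E_pack / consumption = 36163 / 180.3 = 200.6 km

200.6 km


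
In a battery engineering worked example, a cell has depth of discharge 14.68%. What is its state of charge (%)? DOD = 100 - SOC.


SOC = 100 - DOD = 100 - 14.68 = 85.32%

85.32%


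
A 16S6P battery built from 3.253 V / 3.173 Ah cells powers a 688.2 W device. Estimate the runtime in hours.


Step 1: E_pack = Ns * V_cell * Np * C_cell = 16 * 3.253 * 6 * 3.173 = 990.89 Wh
Step 2: t = E_pack / P = 990.89 / 688.2 = 1.440 hr

1.440 hr


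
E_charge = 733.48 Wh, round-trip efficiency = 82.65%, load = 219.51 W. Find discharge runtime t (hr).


Step 1: E_discharge = eta/100 * E_charge = 82.65/100 * 733.48 = 606.22 Wh
Step 2: t = E_discharge / P = 606.22 / 219.51 = 2.762 hr

2.762 hr


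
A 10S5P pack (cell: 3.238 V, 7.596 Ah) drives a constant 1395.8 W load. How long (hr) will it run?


Step 1: E_pack = Ns * V_cell * Np * C_cell = 10 * 3.238 * 5 * 7.596 = 1229.8 Wh
Step 2: t = E_pack / P = 1229.8 / 1395.8 = 0.8811 hr

0.8811 hr


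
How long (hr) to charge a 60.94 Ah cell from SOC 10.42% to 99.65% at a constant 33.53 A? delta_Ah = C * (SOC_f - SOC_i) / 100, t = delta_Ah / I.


Step 1: dSOC = 99.65% - 10.42% = 89.23%
Step 2: delta_Ah = 60.94 * 89.23 / 100 = 54.377 Ah
Step 3: t = 54.377 / 33.53 = 1.622 hr

1.622 hr


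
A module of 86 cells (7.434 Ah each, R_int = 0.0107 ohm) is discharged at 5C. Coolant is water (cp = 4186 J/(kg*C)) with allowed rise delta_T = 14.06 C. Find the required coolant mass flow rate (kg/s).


Step 1: I = 5 * 7.434 = 37.17 A
Step 2: Q_cell = I^2 * R = 37.17^2 * 0.0107 = 14.783 W
Step 3: Q_total = 86 * 14.783 = 1271.3 W
Step 4: m_dot = Q_total / (cp * dT) = 1271.3 / (4186 * 14.06) = 0.02160 kg/s

0.02160 kg/s


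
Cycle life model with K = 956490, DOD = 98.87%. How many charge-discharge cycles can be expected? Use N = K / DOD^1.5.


Step 1: DOD^1.5 = 98.87^1.5 = 983.1
Step 2: N = 956490 / 983.1 = 972.9 cycles

972.9 cycles


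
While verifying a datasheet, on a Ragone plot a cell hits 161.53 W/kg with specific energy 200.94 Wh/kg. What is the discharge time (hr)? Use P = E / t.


t = E / P = 200.94 / 161.53 = 1.244 hr

1.244 hr


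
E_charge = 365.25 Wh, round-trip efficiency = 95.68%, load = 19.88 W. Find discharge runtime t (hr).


Step 1: E_discharge = eta/100 * E_charge = 95.68/100 * 365.25 = 349.47 Wh
Step 2: t = E_discharge / P = 349.47 / 19.88 = 17.58 hr

17.58 hr


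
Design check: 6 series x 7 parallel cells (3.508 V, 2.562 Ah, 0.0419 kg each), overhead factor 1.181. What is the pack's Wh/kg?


Step 1: V_pack = 6 * 3.508 = 21.048 V
Step 2: C_pack = 7 * 2.562 = 17.934 Ah
Step 3: E_pack = V_pack * C_pack = 21.048 * 17.934 = 377.47 Wh
Step 4: m_pack = 6 * 7 * 0.0419 * 1.181 = 2.0783 kg
Step 5: ED = E_pack / m_pack = 377.47 / 2.0783 = 181.6 Wh/kg

181.6 Wh/kg


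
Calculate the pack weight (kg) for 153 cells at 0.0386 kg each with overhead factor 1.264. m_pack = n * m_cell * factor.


Cell mass sum = 153 * 0.0386 = 5.9058 kg
With overhead 1.264: m_pack = 5.9058 * 1.264 = 7.465 kg

7.465 kg


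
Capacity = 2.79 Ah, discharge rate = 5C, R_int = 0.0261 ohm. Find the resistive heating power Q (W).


Step 1: I = C_rate * capacity = 5 * 2.79 = 13.95 A
Step 2: Q = I^2 * R = 13.95^2 * 0.0261 = 194.6 * 0.0261 = 5.079 W

5.079 W


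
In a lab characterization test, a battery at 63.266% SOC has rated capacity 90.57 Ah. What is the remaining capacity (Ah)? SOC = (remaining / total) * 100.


remaining = SOC / 100 * total = 63.266 / 100 * 90.57 = 57.30 Ah

57.30 Ah


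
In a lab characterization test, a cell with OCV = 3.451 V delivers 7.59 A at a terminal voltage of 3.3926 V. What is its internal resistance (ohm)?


R = (OCV - V) / I = (3.451 - 3.3926) / 7.59 = 0.007694 ohm

0.007694 ohm


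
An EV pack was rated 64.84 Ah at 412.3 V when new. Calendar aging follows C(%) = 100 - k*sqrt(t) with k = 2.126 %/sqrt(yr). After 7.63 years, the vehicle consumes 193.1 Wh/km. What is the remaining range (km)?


Step 1: capacity retention = 100 - 2.126 * sqrt(7.63) = 100 - 2.126 * 2.7622 = 94.128%
Step 2: C_now = 64.84 * 94.128/100 = 61.033 Ah
Step 3: E_pack = V * C_now = 412.3 * 61.033 = 25164 Wh
Step 4: range = E_pack / consumption = 25164 / 193.1 = 130.3 km

130.3 km


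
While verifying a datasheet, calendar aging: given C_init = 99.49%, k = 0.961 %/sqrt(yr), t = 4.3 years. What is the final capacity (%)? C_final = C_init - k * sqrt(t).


sqrt(t) = sqrt(4.3) = 2.0736
C_final = 99.49 - 0.961 * 2.0736 = 97.50%

97.50%


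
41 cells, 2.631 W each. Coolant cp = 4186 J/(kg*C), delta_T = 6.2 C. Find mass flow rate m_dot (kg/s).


Q_total = 41 * 2.631 = 107.87 W
m_dot = Q_total / (cp * dT) = 107.87 / (4186 * 6.2) = 0.004156 kg/s

0.004156 kg/s


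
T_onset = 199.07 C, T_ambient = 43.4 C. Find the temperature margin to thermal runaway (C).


Safety margin = 199.07 C - 43.4 C = 155.67 C

155.67 C


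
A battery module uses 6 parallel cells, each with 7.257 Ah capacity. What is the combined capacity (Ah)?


C_total = 6 * 7.257 = 43.542 Ah

43.542 Ah


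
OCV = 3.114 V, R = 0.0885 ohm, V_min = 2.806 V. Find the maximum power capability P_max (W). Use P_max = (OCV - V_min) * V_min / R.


dV = OCV - V_min = 0.308 V (so I_max = dV / R)
P_max = dV * V_min / R = 0.308 * 2.806 / 0.0885 = 9.766 W

9.766 W


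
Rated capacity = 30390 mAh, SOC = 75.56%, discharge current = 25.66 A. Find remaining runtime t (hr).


Convert: C_total = 30390 mAh = 30.39 Ah
Step 1: remaining = SOC/100 * C_total = 75.56/100 * 30.39 = 22.963 Ah
Step 2: t = remaining / I = 22.963 / 25.66 = 0.8949 hr

0.8949 hr


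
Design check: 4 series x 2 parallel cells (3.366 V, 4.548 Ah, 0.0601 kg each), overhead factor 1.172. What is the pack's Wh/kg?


Step 1: V_pack = 4 * 3.366 = 13.464 V
Step 2: C_pack = 2 * 4.548 = 9.096 Ah
Step 3: E_pack = V_pack * C_pack = 13.464 * 9.096 = 122.47 Wh
Step 4: m_pack = 4 * 2 * 0.0601 * 1.172 = 0.5635 kg
Step 5: ED = E_pack / m_pack = 122.47 / 0.5635 = 217.3 Wh/kg

217.3 Wh/kg


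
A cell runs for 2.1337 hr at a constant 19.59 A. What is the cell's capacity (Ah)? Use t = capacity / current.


C = I * t = 19.59 * 2.1337 = 41.80 Ah

41.80 Ah


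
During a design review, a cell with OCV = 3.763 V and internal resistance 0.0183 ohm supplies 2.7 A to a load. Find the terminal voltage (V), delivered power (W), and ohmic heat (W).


Step 1: V_terminal = OCV - I*R = 3.763 - 2.7 * 0.0183 = 3.7136 V
Step 2: P_out = V_terminal * I = 3.7136 * 2.7 = 10.03 W
Step 3: Q = I^2 * R = 2.7^2 * 0.0183 = 0.1334 W

V=3.7136 V, P=10.03 W, Q=0.1334 W


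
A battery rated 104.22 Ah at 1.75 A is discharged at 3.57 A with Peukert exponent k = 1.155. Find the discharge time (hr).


t_rated = C / I_rated = 104.22 / 1.75 = 59.554 hr
(I_rated/I)^k = (0.4902)^1.155 = 0.43892
t = t_rated * (I_rated/I)^k = 59.554 * 0.43892 = 26.14 hr

26.14 hr
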